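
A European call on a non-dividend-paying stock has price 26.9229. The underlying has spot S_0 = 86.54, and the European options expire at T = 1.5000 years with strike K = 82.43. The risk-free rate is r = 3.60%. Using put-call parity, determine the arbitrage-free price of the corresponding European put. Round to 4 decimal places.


Put-call parity: C - P = S_0 * exp(-qT) - K * exp(-rT).
S_0 * exp(-qT) = 86.5400 * 1.00000000 = 86.54000000
K * exp(-rT) = 82.4300 * 0.94743211 = 78.09682854
P = C - S*exp(-qT) + K*exp(-rT)
P = 26.9229 - 86.54000000 + 78.09682854 = 18.4797

Answer: Put price = 18.4797


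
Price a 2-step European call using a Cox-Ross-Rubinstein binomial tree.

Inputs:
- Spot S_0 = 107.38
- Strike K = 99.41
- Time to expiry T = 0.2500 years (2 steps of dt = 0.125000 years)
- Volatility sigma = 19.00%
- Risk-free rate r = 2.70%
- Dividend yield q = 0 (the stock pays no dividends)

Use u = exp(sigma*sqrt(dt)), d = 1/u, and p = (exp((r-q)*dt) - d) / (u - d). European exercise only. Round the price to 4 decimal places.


Answer: Price = V(0,0) = 9.9663

Derivation:
dt = T/N = 0.125000
u = exp(sigma*sqrt(dt)) = 1.069483; d = 1/u = 0.935031
p = (exp((r-q)*dt) - d) / (u - d) = 0.508357
Discount per step: exp(-r*dt) = 0.996631
Stock lattice S(k, i) with i counting down-moves:
  k=0: S(0,0) = 107.3800
  k=1: S(1,0) = 114.8411; S(1,1) = 100.4037
  k=2: S(2,0) = 122.8205; S(2,1) = 107.3800; S(2,2) = 93.8806
Terminal payoffs V(N, i) = max(S_T - K, 0):
  V(2,0) = 23.410536; V(2,1) = 7.970000; V(2,2) = 0.000000
Backward induction: V(k, i) = exp(-r*dt) * [p * V(k+1, i) + (1-p) * V(k+1, i+1)].
  V(1,0) = exp(-r*dt) * [p*23.410536 + (1-p)*7.970000] = 15.766004
  V(1,1) = exp(-r*dt) * [p*7.970000 + (1-p)*0.000000] = 4.037954
  V(0,0) = exp(-r*dt) * [p*15.766004 + (1-p)*4.037954] = 9.966296


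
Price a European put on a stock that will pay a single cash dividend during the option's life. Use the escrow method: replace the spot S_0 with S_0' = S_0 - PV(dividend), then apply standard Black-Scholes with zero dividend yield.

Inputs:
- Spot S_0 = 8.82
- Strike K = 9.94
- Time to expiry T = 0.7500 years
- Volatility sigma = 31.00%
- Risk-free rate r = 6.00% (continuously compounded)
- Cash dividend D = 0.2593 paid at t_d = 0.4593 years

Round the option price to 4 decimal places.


Answer: Price = 1.5026

Derivation:
PV(D) = D * exp(-r * t_d) = 0.2593 * 0.97281826 = 0.25225177
S_0' = S_0 - PV(D) = 8.8200 - 0.25225177 = 8.56774823
d1 = (ln(S_0'/K) + (r + sigma^2/2)*T) / (sigma*sqrt(T)) = -0.25151826
d2 = d1 - sigma*sqrt(T) = -0.51998614
exp(-rT) = 0.95599748
N(-d1) = 0.59929328; N(-d2) = 0.69846338
P = K * exp(-rT) * N(-d2) - S_0' * N(-d1) = 9.9400 * 0.95599748 * 0.69846338 - 8.56774823 * 0.59929328 = 1.5026


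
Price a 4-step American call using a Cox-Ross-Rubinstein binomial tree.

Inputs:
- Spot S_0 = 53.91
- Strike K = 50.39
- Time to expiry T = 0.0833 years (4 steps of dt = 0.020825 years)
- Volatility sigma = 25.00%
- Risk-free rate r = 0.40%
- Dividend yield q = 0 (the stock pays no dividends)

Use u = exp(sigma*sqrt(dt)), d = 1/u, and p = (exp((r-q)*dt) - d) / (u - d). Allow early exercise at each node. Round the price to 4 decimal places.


Answer: Price = V(0,0) = 3.8445

Derivation:
dt = T/N = 0.020825
u = exp(sigma*sqrt(dt)) = 1.036736; d = 1/u = 0.964566
p = (exp((r-q)*dt) - d) / (u - d) = 0.492136
Discount per step: exp(-r*dt) = 0.999917
Stock lattice S(k, i) with i counting down-moves:
  k=0: S(0,0) = 53.9100
  k=1: S(1,0) = 55.8904; S(1,1) = 51.9997
  k=2: S(2,0) = 57.9436; S(2,1) = 53.9100; S(2,2) = 50.1572
  k=3: S(3,0) = 60.0722; S(3,1) = 55.8904; S(3,2) = 51.9997; S(3,3) = 48.3799
  k=4: S(4,0) = 62.2790; S(4,1) = 57.9436; S(4,2) = 53.9100; S(4,3) = 50.1572; S(4,4) = 46.6656
Terminal payoffs V(N, i) = max(S_T - K, 0):
  V(4,0) = 11.889025; V(4,1) = 7.553612; V(4,2) = 3.520000; V(4,3) = 0.000000; V(4,4) = 0.000000
Backward induction: V(k, i) = exp(-r*dt) * [p * V(k+1, i) + (1-p) * V(k+1, i+1)]; then take max(V_cont, immediate exercise) for American.
  V(3,0) = exp(-r*dt) * [p*11.889025 + (1-p)*7.553612] = 9.686418; exercise = 9.682220; V(3,0) = max -> 9.686418
  V(3,1) = exp(-r*dt) * [p*7.553612 + (1-p)*3.520000] = 5.504627; exercise = 5.500430; V(3,1) = max -> 5.504627
  V(3,2) = exp(-r*dt) * [p*3.520000 + (1-p)*0.000000] = 1.732174; exercise = 1.609745; V(3,2) = max -> 1.732174
  V(3,3) = exp(-r*dt) * [p*0.000000 + (1-p)*0.000000] = 0.000000; exercise = 0.000000; V(3,3) = max -> 0.000000
  V(2,0) = exp(-r*dt) * [p*9.686418 + (1-p)*5.504627] = 7.562007; exercise = 7.553612; V(2,0) = max -> 7.562007
  V(2,1) = exp(-r*dt) * [p*5.504627 + (1-p)*1.732174] = 3.588435; exercise = 3.520000; V(2,1) = max -> 3.588435
  V(2,2) = exp(-r*dt) * [p*1.732174 + (1-p)*0.000000] = 0.852394; exercise = 0.000000; V(2,2) = max -> 0.852394
  V(1,0) = exp(-r*dt) * [p*7.562007 + (1-p)*3.588435] = 5.543511; exercise = 5.500430; V(1,0) = max -> 5.543511
  V(1,1) = exp(-r*dt) * [p*3.588435 + (1-p)*0.852394] = 2.198715; exercise = 1.609745; V(1,1) = max -> 2.198715
  V(0,0) = exp(-r*dt) * [p*5.543511 + (1-p)*2.198715] = 3.844489; exercise = 3.520000; V(0,0) = max -> 3.844489


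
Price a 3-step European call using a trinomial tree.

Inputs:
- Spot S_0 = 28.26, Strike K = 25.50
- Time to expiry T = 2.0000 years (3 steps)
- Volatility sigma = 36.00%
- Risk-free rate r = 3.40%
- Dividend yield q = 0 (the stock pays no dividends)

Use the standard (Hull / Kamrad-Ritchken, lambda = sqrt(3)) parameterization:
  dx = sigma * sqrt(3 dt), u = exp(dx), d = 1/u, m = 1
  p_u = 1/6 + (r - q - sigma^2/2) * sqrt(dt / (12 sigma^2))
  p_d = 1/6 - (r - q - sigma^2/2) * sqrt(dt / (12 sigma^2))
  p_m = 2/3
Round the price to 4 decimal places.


Answer: Price = V(0,0) = 7.6376

Derivation:
dt = T/N = 0.666667; dx = sigma*sqrt(3*dt) = 0.509117
u = exp(dx) = 1.663821; d = 1/u = 0.601026
p_u = 0.146501, p_m = 0.666667, p_d = 0.186832
Discount per step: exp(-r*dt) = 0.977588
Stock lattice S(k, j) with j the centered position index:
  k=0: S(0,+0) = 28.2600
  k=1: S(1,-1) = 16.9850; S(1,+0) = 28.2600; S(1,+1) = 47.0196
  k=2: S(2,-2) = 10.2084; S(2,-1) = 16.9850; S(2,+0) = 28.2600; S(2,+1) = 47.0196; S(2,+2) = 78.2322
  k=3: S(3,-3) = 6.1355; S(3,-2) = 10.2084; S(3,-1) = 16.9850; S(3,+0) = 28.2600; S(3,+1) = 47.0196; S(3,+2) = 78.2322; S(3,+3) = 130.1644
Terminal payoffs V(N, j) = max(S_T - K, 0):
  V(3,-3) = 0.000000; V(3,-2) = 0.000000; V(3,-1) = 0.000000; V(3,+0) = 2.760000; V(3,+1) = 21.519587; V(3,+2) = 52.732186; V(3,+3) = 104.664368
Backward induction: V(k, j) = exp(-r*dt) * [p_u * V(k+1, j+1) + p_m * V(k+1, j) + p_d * V(k+1, j-1)]
  V(2,-2) = exp(-r*dt) * [p_u*0.000000 + p_m*0.000000 + p_d*0.000000] = 0.000000
  V(2,-1) = exp(-r*dt) * [p_u*2.760000 + p_m*0.000000 + p_d*0.000000] = 0.395281
  V(2,+0) = exp(-r*dt) * [p_u*21.519587 + p_m*2.760000 + p_d*0.000000] = 4.880748
  V(2,+1) = exp(-r*dt) * [p_u*52.732186 + p_m*21.519587 + p_d*2.760000] = 22.081146
  V(2,+2) = exp(-r*dt) * [p_u*104.664368 + p_m*52.732186 + p_d*21.519587] = 53.287147
  V(1,-1) = exp(-r*dt) * [p_u*4.880748 + p_m*0.395281 + p_d*0.000000] = 0.956624
  V(1,+0) = exp(-r*dt) * [p_u*22.081146 + p_m*4.880748 + p_d*0.395281] = 6.415515
  V(1,+1) = exp(-r*dt) * [p_u*53.287147 + p_m*22.081146 + p_d*4.880748] = 22.913954
  V(0,+0) = exp(-r*dt) * [p_u*22.913954 + p_m*6.415515 + p_d*0.956624] = 7.637561


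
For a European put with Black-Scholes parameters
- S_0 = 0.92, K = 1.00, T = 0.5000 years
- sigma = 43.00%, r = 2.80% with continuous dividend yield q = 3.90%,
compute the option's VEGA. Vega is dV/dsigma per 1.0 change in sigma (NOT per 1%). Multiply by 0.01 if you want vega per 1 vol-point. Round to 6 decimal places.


Answer: Vega = 0.252023

Derivation:
d1 = -0.1402919881; d2 = -0.4443479040
phi(d1) = 0.3950355753; exp(-qT) = 0.9806888952; exp(-rT) = 0.9860975443
Vega = S * exp(-qT) * phi(d1) * sqrt(T) = 0.9200 * 0.9806888952 * 0.3950355753 * 0.7071067812 = 0.252023


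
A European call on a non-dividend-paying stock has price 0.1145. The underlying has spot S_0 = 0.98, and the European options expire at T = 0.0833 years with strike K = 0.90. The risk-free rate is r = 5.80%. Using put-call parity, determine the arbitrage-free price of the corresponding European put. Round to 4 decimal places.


Put-call parity: C - P = S_0 * exp(-qT) - K * exp(-rT).
S_0 * exp(-qT) = 0.9800 * 1.00000000 = 0.98000000
K * exp(-rT) = 0.9000 * 0.99518025 = 0.89566223
P = C - S*exp(-qT) + K*exp(-rT)
P = 0.1145 - 0.98000000 + 0.89566223 = 0.0302

Answer: Put price = 0.0302


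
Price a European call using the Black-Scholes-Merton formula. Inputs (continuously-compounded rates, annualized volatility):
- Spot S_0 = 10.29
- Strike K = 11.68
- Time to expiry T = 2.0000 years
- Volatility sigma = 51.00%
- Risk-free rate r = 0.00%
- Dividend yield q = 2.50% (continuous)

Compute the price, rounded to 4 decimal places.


Answer: Price = 2.1632

Derivation:
d1 = (ln(S/K) + (r - q + 0.5*sigma^2) * T) / (sigma * sqrt(T)) = 0.11562523
d2 = d1 - sigma * sqrt(T) = -0.60562369
exp(-rT) = 1.00000000; exp(-qT) = 0.95122942
C = S_0 * exp(-qT) * N(d1) - K * exp(-rT) * N(d2)
N(d1) = 0.54602522; N(d2) = 0.27238234
C = 10.2900 * 0.95122942 * 0.54602522 - 11.6800 * 1.00000000 * 0.27238234 = 2.1632


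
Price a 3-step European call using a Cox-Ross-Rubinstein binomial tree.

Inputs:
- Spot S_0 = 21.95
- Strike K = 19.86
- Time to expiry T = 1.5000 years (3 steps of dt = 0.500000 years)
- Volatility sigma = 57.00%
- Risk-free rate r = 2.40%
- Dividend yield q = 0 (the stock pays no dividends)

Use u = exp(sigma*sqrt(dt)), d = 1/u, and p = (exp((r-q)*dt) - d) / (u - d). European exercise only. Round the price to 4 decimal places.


dt = T/N = 0.500000
u = exp(sigma*sqrt(dt)) = 1.496383; d = 1/u = 0.668278
p = (exp((r-q)*dt) - d) / (u - d) = 0.415158
Discount per step: exp(-r*dt) = 0.988072
Stock lattice S(k, i) with i counting down-moves:
  k=0: S(0,0) = 21.9500
  k=1: S(1,0) = 32.8456; S(1,1) = 14.6687
  k=2: S(2,0) = 49.1496; S(2,1) = 21.9500; S(2,2) = 9.8028
  k=3: S(3,0) = 73.5466; S(3,1) = 32.8456; S(3,2) = 14.6687; S(3,3) = 6.5510
Terminal payoffs V(N, i) = max(S_T - K, 0):
  V(3,0) = 53.686638; V(3,1) = 12.985607; V(3,2) = 0.000000; V(3,3) = 0.000000
Backward induction: V(k, i) = exp(-r*dt) * [p * V(k+1, i) + (1-p) * V(k+1, i+1)].
  V(2,0) = exp(-r*dt) * [p*53.686638 + (1-p)*12.985607] = 29.526504
  V(2,1) = exp(-r*dt) * [p*12.985607 + (1-p)*0.000000] = 5.326769
  V(2,2) = exp(-r*dt) * [p*0.000000 + (1-p)*0.000000] = 0.000000
  V(1,0) = exp(-r*dt) * [p*29.526504 + (1-p)*5.326769] = 15.190098
  V(1,1) = exp(-r*dt) * [p*5.326769 + (1-p)*0.000000] = 2.185071
  V(0,0) = exp(-r*dt) * [p*15.190098 + (1-p)*2.185071] = 7.493742

Answer: Price = V(0,0) = 7.4937


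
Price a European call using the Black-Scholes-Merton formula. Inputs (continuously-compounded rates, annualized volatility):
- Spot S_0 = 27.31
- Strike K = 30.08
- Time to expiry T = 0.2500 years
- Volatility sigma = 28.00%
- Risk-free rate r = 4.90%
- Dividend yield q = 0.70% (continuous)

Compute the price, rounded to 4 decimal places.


d1 = (ln(S/K) + (r - q + 0.5*sigma^2) * T) / (sigma * sqrt(T)) = -0.54505403
d2 = d1 - sigma * sqrt(T) = -0.68505403
exp(-rT) = 0.98782473; exp(-qT) = 0.99825153
C = S_0 * exp(-qT) * N(d1) - K * exp(-rT) * N(d2)
N(d1) = 0.29285818; N(d2) = 0.24665491
C = 27.3100 * 0.99825153 * 0.29285818 - 30.0800 * 0.98782473 * 0.24665491 = 0.6549

Answer: Price = 0.6549


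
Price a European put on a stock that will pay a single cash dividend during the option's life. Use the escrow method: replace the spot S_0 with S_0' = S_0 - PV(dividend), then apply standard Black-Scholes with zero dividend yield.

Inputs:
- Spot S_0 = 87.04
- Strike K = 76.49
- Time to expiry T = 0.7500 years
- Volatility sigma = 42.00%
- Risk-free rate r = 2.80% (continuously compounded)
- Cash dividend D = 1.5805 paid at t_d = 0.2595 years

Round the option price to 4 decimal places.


PV(D) = D * exp(-r * t_d) = 1.5805 * 0.99276033 = 1.56905771
S_0' = S_0 - PV(D) = 87.0400 - 1.56905771 = 85.47094229
d1 = (ln(S_0'/K) + (r + sigma^2/2)*T) / (sigma*sqrt(T)) = 0.54481644
d2 = d1 - sigma*sqrt(T) = 0.18108577
exp(-rT) = 0.97921896
N(-d1) = 0.29293989; N(-d2) = 0.42815013
P = K * exp(-rT) * N(-d2) - S_0' * N(-d1) = 76.4900 * 0.97921896 * 0.42815013 - 85.47094229 * 0.29293989 = 7.0308

Answer: Price = 7.0308


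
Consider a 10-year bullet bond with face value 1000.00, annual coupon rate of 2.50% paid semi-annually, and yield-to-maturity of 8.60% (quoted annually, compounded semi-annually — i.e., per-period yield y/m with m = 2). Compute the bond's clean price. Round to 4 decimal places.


Answer: Price = 596.2920

Derivation:
Coupon per period c = face * coupon_rate / m = 12.500000
Periods per year m = 2; per-period yield y/m = 0.043000
Number of cashflows N = 20
Cashflows (t years, CF_t, discount factor 1/(1+y/m)^(m*t), PV):
  t = 0.5000: CF_t = 12.500000, DF = 0.958773, PV = 11.984660
  t = 1.0000: CF_t = 12.500000, DF = 0.919245, PV = 11.490565
  t = 1.5000: CF_t = 12.500000, DF = 0.881347, PV = 11.016841
  t = 2.0000: CF_t = 12.500000, DF = 0.845012, PV = 10.562647
  t = 2.5000: CF_t = 12.500000, DF = 0.810174, PV = 10.127179
  t = 3.0000: CF_t = 12.500000, DF = 0.776773, PV = 9.709663
  t = 3.5000: CF_t = 12.500000, DF = 0.744749, PV = 9.309361
  t = 4.0000: CF_t = 12.500000, DF = 0.714045, PV = 8.925561
  t = 4.5000: CF_t = 12.500000, DF = 0.684607, PV = 8.557585
  t = 5.0000: CF_t = 12.500000, DF = 0.656382, PV = 8.204780
  t = 5.5000: CF_t = 12.500000, DF = 0.629322, PV = 7.866519
  t = 6.0000: CF_t = 12.500000, DF = 0.603376, PV = 7.542205
  t = 6.5000: CF_t = 12.500000, DF = 0.578501, PV = 7.231260
  t = 7.0000: CF_t = 12.500000, DF = 0.554651, PV = 6.933136
  t = 7.5000: CF_t = 12.500000, DF = 0.531784, PV = 6.647302
  t = 8.0000: CF_t = 12.500000, DF = 0.509860, PV = 6.373252
  t = 8.5000: CF_t = 12.500000, DF = 0.488840, PV = 6.110500
  t = 9.0000: CF_t = 12.500000, DF = 0.468687, PV = 5.858581
  t = 9.5000: CF_t = 12.500000, DF = 0.449364, PV = 5.617048
  t = 10.0000: CF_t = 1012.500000, DF = 0.430838, PV = 436.223305
Price P = sum_t PV_t = 596.291950


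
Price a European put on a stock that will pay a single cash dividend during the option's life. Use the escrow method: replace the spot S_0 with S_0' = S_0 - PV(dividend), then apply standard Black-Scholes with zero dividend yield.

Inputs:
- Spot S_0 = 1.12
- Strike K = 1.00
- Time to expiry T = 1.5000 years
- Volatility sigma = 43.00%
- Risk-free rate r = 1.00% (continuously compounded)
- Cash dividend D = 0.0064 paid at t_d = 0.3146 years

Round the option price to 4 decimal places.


Answer: Price = 0.1594

Derivation:
PV(D) = D * exp(-r * t_d) = 0.0064 * 0.99685894 = 0.00637990
S_0' = S_0 - PV(D) = 1.1200 - 0.00637990 = 1.11362010
d1 = (ln(S_0'/K) + (r + sigma^2/2)*T) / (sigma*sqrt(T)) = 0.49614711
d2 = d1 - sigma*sqrt(T) = -0.03049318
exp(-rT) = 0.98511194
N(-d1) = 0.30989531; N(-d2) = 0.51216313
P = K * exp(-rT) * N(-d2) - S_0' * N(-d1) = 1.0000 * 0.98511194 * 0.51216313 - 1.11362010 * 0.30989531 = 0.1594


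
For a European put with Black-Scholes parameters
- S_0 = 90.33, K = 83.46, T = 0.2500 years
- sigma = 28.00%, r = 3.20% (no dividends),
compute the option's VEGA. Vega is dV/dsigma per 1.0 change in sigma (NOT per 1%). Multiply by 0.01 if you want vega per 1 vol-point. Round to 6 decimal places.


Answer: Vega = 14.180140

Derivation:
d1 = 0.6921582571; d2 = 0.5521582571
phi(d1) = 0.3139630235; exp(-qT) = 1.0000000000; exp(-rT) = 0.9920319148
Vega = S * exp(-qT) * phi(d1) * sqrt(T) = 90.3300 * 1.0000000000 * 0.3139630235 * 0.5000000000 = 14.180140


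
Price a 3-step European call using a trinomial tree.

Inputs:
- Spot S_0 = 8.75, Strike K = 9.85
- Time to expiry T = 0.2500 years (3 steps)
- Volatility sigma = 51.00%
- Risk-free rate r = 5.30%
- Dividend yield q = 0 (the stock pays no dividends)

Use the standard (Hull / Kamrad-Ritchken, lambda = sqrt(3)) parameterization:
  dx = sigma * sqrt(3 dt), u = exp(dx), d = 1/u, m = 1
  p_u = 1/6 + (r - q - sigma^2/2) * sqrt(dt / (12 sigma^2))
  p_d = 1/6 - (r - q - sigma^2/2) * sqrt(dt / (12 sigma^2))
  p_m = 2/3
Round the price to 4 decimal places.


dt = T/N = 0.083333; dx = sigma*sqrt(3*dt) = 0.255000
u = exp(dx) = 1.290462; d = 1/u = 0.774916
p_u = 0.154077, p_m = 0.666667, p_d = 0.179257
Discount per step: exp(-r*dt) = 0.995593
Stock lattice S(k, j) with j the centered position index:
  k=0: S(0,+0) = 8.7500
  k=1: S(1,-1) = 6.7805; S(1,+0) = 8.7500; S(1,+1) = 11.2915
  k=2: S(2,-2) = 5.2543; S(2,-1) = 6.7805; S(2,+0) = 8.7500; S(2,+1) = 11.2915; S(2,+2) = 14.5713
  k=3: S(3,-3) = 4.0717; S(3,-2) = 5.2543; S(3,-1) = 6.7805; S(3,+0) = 8.7500; S(3,+1) = 11.2915; S(3,+2) = 14.5713; S(3,+3) = 18.8037
Terminal payoffs V(N, j) = max(S_T - K, 0):
  V(3,-3) = 0.000000; V(3,-2) = 0.000000; V(3,-1) = 0.000000; V(3,+0) = 0.000000; V(3,+1) = 1.441539; V(3,+2) = 4.721298; V(3,+3) = 8.953701
Backward induction: V(k, j) = exp(-r*dt) * [p_u * V(k+1, j+1) + p_m * V(k+1, j) + p_d * V(k+1, j-1)]
  V(2,-2) = exp(-r*dt) * [p_u*0.000000 + p_m*0.000000 + p_d*0.000000] = 0.000000
  V(2,-1) = exp(-r*dt) * [p_u*0.000000 + p_m*0.000000 + p_d*0.000000] = 0.000000
  V(2,+0) = exp(-r*dt) * [p_u*1.441539 + p_m*0.000000 + p_d*0.000000] = 0.221129
  V(2,+1) = exp(-r*dt) * [p_u*4.721298 + p_m*1.441539 + p_d*0.000000] = 1.681028
  V(2,+2) = exp(-r*dt) * [p_u*8.953701 + p_m*4.721298 + p_d*1.441539] = 4.764406
  V(1,-1) = exp(-r*dt) * [p_u*0.221129 + p_m*0.000000 + p_d*0.000000] = 0.033921
  V(1,+0) = exp(-r*dt) * [p_u*1.681028 + p_m*0.221129 + p_d*0.000000] = 0.404636
  V(1,+1) = exp(-r*dt) * [p_u*4.764406 + p_m*1.681028 + p_d*0.221129] = 1.886060
  V(0,+0) = exp(-r*dt) * [p_u*1.886060 + p_m*0.404636 + p_d*0.033921] = 0.563939

Answer: Price = V(0,0) = 0.5639


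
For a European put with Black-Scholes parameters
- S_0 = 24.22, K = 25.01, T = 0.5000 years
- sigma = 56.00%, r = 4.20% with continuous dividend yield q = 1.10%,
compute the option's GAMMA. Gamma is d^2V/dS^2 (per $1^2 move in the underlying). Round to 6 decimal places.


d1 = 0.1560761272; d2 = -0.2399036703
phi(d1) = 0.3941126835; exp(-qT) = 0.9945150973; exp(-rT) = 0.9792189646
Gamma = exp(-qT) * phi(d1) / (S * sigma * sqrt(T)) = 0.9945150973 * 0.3941126835 / (24.2200 * 0.5600 * 0.7071067812) = 0.040868

Answer: Gamma = 0.040868


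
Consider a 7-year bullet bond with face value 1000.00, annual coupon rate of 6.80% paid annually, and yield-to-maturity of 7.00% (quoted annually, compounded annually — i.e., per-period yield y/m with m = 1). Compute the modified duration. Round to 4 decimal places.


Coupon per period c = face * coupon_rate / m = 68.000000
Periods per year m = 1; per-period yield y/m = 0.070000
Number of cashflows N = 7
Cashflows (t years, CF_t, discount factor 1/(1+y/m)^(m*t), PV):
  t = 1.0000: CF_t = 68.000000, DF = 0.934579, PV = 63.551402
  t = 2.0000: CF_t = 68.000000, DF = 0.873439, PV = 59.393834
  t = 3.0000: CF_t = 68.000000, DF = 0.816298, PV = 55.508256
  t = 4.0000: CF_t = 68.000000, DF = 0.762895, PV = 51.876874
  t = 5.0000: CF_t = 68.000000, DF = 0.712986, PV = 48.483060
  t = 6.0000: CF_t = 68.000000, DF = 0.666342, PV = 45.311271
  t = 7.0000: CF_t = 1068.000000, DF = 0.622750, PV = 665.096724
Price P = sum_t PV_t = 989.221421
First compute Macaulay numerator sum_t t * PV_t:
  t * PV_t at t = 1.0000: 63.551402
  t * PV_t at t = 2.0000: 118.787667
  t * PV_t at t = 3.0000: 166.524767
  t * PV_t at t = 4.0000: 207.507498
  t * PV_t at t = 5.0000: 242.415301
  t * PV_t at t = 6.0000: 271.867627
  t * PV_t at t = 7.0000: 4655.677070
Macaulay duration D = 5726.331332 / 989.221421 = 5.788726
Modified duration = D / (1 + y/m) = 5.788726 / (1 + 0.070000) = 5.410024

Answer: Modified duration = 5.4100


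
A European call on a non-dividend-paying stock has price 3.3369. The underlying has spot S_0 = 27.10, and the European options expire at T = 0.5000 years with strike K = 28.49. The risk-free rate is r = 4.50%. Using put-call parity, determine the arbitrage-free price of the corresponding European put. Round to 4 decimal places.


Answer: Put price = 4.0930

Derivation:
Put-call parity: C - P = S_0 * exp(-qT) - K * exp(-rT).
S_0 * exp(-qT) = 27.1000 * 1.00000000 = 27.10000000
K * exp(-rT) = 28.4900 * 0.97775124 = 27.85613275
P = C - S*exp(-qT) + K*exp(-rT)
P = 3.3369 - 27.10000000 + 27.85613275 = 4.0930


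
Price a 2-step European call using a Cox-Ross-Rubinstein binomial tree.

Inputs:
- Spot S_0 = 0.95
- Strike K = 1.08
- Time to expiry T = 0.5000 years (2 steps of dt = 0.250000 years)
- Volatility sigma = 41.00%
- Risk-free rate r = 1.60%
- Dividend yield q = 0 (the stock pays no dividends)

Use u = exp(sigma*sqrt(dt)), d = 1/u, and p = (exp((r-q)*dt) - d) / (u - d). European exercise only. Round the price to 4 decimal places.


dt = T/N = 0.250000
u = exp(sigma*sqrt(dt)) = 1.227525; d = 1/u = 0.814647
p = (exp((r-q)*dt) - d) / (u - d) = 0.458636
Discount per step: exp(-r*dt) = 0.996008
Stock lattice S(k, i) with i counting down-moves:
  k=0: S(0,0) = 0.9500
  k=1: S(1,0) = 1.1661; S(1,1) = 0.7739
  k=2: S(2,0) = 1.4315; S(2,1) = 0.9500; S(2,2) = 0.6305
Terminal payoffs V(N, i) = max(S_T - K, 0):
  V(2,0) = 0.351477; V(2,1) = 0.000000; V(2,2) = 0.000000
Backward induction: V(k, i) = exp(-r*dt) * [p * V(k+1, i) + (1-p) * V(k+1, i+1)].
  V(1,0) = exp(-r*dt) * [p*0.351477 + (1-p)*0.000000] = 0.160557
  V(1,1) = exp(-r*dt) * [p*0.000000 + (1-p)*0.000000] = 0.000000
  V(0,0) = exp(-r*dt) * [p*0.160557 + (1-p)*0.000000] = 0.073343

Answer: Price = V(0,0) = 0.0733


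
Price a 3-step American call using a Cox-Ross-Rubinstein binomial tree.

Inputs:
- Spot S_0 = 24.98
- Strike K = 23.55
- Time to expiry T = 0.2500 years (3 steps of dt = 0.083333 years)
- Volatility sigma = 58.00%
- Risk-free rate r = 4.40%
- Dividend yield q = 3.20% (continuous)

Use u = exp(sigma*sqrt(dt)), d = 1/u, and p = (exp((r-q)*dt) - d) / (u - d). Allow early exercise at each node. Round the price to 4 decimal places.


Answer: Price = V(0,0) = 3.7564

Derivation:
dt = T/N = 0.083333
u = exp(sigma*sqrt(dt)) = 1.182264; d = 1/u = 0.845834
p = (exp((r-q)*dt) - d) / (u - d) = 0.461213
Discount per step: exp(-r*dt) = 0.996340
Stock lattice S(k, i) with i counting down-moves:
  k=0: S(0,0) = 24.9800
  k=1: S(1,0) = 29.5330; S(1,1) = 21.1289
  k=2: S(2,0) = 34.9158; S(2,1) = 24.9800; S(2,2) = 17.8716
  k=3: S(3,0) = 41.2797; S(3,1) = 29.5330; S(3,2) = 21.1289; S(3,3) = 15.1164
Terminal payoffs V(N, i) = max(S_T - K, 0):
  V(3,0) = 17.729675; V(3,1) = 5.982965; V(3,2) = 0.000000; V(3,3) = 0.000000
Backward induction: V(k, i) = exp(-r*dt) * [p * V(k+1, i) + (1-p) * V(k+1, i+1)]; then take max(V_cont, immediate exercise) for American.
  V(2,0) = exp(-r*dt) * [p*17.729675 + (1-p)*5.982965] = 11.358980; exercise = 11.365772; V(2,0) = max -> 11.365772
  V(2,1) = exp(-r*dt) * [p*5.982965 + (1-p)*0.000000] = 2.749325; exercise = 1.430000; V(2,1) = max -> 2.749325
  V(2,2) = exp(-r*dt) * [p*0.000000 + (1-p)*0.000000] = 0.000000; exercise = 0.000000; V(2,2) = max -> 0.000000
  V(1,0) = exp(-r*dt) * [p*11.365772 + (1-p)*2.749325] = 6.698739; exercise = 5.982965; V(1,0) = max -> 6.698739
  V(1,1) = exp(-r*dt) * [p*2.749325 + (1-p)*0.000000] = 1.263385; exercise = 0.000000; V(1,1) = max -> 1.263385
  V(0,0) = exp(-r*dt) * [p*6.698739 + (1-p)*1.263385] = 3.756445; exercise = 1.430000; V(0,0) = max -> 3.756445


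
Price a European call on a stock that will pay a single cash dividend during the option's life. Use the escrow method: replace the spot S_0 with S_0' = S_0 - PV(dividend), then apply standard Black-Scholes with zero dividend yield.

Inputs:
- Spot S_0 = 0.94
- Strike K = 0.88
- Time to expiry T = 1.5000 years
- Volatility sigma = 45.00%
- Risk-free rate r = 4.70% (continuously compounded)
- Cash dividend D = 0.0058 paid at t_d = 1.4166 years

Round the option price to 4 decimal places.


Answer: Price = 0.2529

Derivation:
PV(D) = D * exp(-r * t_d) = 0.0058 * 0.93558788 = 0.00542641
S_0' = S_0 - PV(D) = 0.9400 - 0.00542641 = 0.93457359
d1 = (ln(S_0'/K) + (r + sigma^2/2)*T) / (sigma*sqrt(T)) = 0.51265727
d2 = d1 - sigma*sqrt(T) = -0.03847792
exp(-rT) = 0.93192774
N(d1) = 0.69590446; N(d2) = 0.48465332
C = S_0' * N(d1) - K * exp(-rT) * N(d2) = 0.93457359 * 0.69590446 - 0.8800 * 0.93192774 * 0.48465332 = 0.2529


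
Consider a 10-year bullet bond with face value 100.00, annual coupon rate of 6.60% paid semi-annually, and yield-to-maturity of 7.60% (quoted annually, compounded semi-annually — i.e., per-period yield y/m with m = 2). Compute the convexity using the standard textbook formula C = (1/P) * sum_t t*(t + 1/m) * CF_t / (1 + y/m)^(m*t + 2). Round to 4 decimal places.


Coupon per period c = face * coupon_rate / m = 3.300000
Periods per year m = 2; per-period yield y/m = 0.038000
Number of cashflows N = 20
Cashflows (t years, CF_t, discount factor 1/(1+y/m)^(m*t), PV):
  t = 0.5000: CF_t = 3.300000, DF = 0.963391, PV = 3.179191
  t = 1.0000: CF_t = 3.300000, DF = 0.928122, PV = 3.062804
  t = 1.5000: CF_t = 3.300000, DF = 0.894145, PV = 2.950678
  t = 2.0000: CF_t = 3.300000, DF = 0.861411, PV = 2.842657
  t = 2.5000: CF_t = 3.300000, DF = 0.829876, PV = 2.738591
  t = 3.0000: CF_t = 3.300000, DF = 0.799495, PV = 2.638334
  t = 3.5000: CF_t = 3.300000, DF = 0.770227, PV = 2.541748
  t = 4.0000: CF_t = 3.300000, DF = 0.742030, PV = 2.448697
  t = 4.5000: CF_t = 3.300000, DF = 0.714865, PV = 2.359053
  t = 5.0000: CF_t = 3.300000, DF = 0.688694, PV = 2.272691
  t = 5.5000: CF_t = 3.300000, DF = 0.663482, PV = 2.189490
  t = 6.0000: CF_t = 3.300000, DF = 0.639193, PV = 2.109336
  t = 6.5000: CF_t = 3.300000, DF = 0.615793, PV = 2.032115
  t = 7.0000: CF_t = 3.300000, DF = 0.593249, PV = 1.957722
  t = 7.5000: CF_t = 3.300000, DF = 0.571531, PV = 1.886052
  t = 8.0000: CF_t = 3.300000, DF = 0.550608, PV = 1.817006
  t = 8.5000: CF_t = 3.300000, DF = 0.530451, PV = 1.750487
  t = 9.0000: CF_t = 3.300000, DF = 0.511031, PV = 1.686404
  t = 9.5000: CF_t = 3.300000, DF = 0.492323, PV = 1.624666
  t = 10.0000: CF_t = 103.300000, DF = 0.474300, PV = 48.995168
Price P = sum_t PV_t = 93.082892
Convexity numerator sum_t t*(t + 1/m) * CF_t / (1+y/m)^(m*t + 2):
  t = 0.5000: term = 1.475339
  t = 1.0000: term = 4.263986
  t = 1.5000: term = 8.215773
  t = 2.0000: term = 13.191671
  t = 2.5000: term = 19.063109
  t = 3.0000: term = 25.711322
  t = 3.5000: term = 33.026747
  t = 4.0000: term = 40.908439
  t = 4.5000: term = 49.263535
  t = 5.0000: term = 58.006731
  t = 5.5000: term = 67.059805
  t = 6.0000: term = 76.351153
  t = 6.5000: term = 85.815361
  t = 7.0000: term = 95.392798
  t = 7.5000: term = 105.029230
  t = 8.0000: term = 114.675460
  t = 8.5000: term = 124.286987
  t = 9.0000: term = 133.823685
  t = 9.5000: term = 143.249502
  t = 10.0000: term = 4774.719281
Convexity = (1/P) * sum = 5973.529913 / 93.082892 = 64.174305

Answer: Convexity = 64.1743


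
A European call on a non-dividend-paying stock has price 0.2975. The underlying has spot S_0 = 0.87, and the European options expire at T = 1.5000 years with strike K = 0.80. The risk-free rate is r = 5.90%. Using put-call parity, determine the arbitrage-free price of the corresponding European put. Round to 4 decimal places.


Answer: Put price = 0.1597

Derivation:
Put-call parity: C - P = S_0 * exp(-qT) - K * exp(-rT).
S_0 * exp(-qT) = 0.8700 * 1.00000000 = 0.87000000
K * exp(-rT) = 0.8000 * 0.91530311 = 0.73224249
P = C - S*exp(-qT) + K*exp(-rT)
P = 0.2975 - 0.87000000 + 0.73224249 = 0.1597


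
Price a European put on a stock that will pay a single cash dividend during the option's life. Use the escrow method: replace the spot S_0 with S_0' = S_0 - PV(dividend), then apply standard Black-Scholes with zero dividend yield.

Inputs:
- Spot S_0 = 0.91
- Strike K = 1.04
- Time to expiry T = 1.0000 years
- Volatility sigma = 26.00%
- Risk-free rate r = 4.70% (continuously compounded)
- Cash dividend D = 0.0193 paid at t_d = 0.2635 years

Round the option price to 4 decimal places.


PV(D) = D * exp(-r * t_d) = 0.0193 * 0.98769187 = 0.01906245
S_0' = S_0 - PV(D) = 0.9100 - 0.01906245 = 0.89093755
d1 = (ln(S_0'/K) + (r + sigma^2/2)*T) / (sigma*sqrt(T)) = -0.28423716
d2 = d1 - sigma*sqrt(T) = -0.54423716
exp(-rT) = 0.95408740
N(-d1) = 0.61188568; N(-d2) = 0.70686086
P = K * exp(-rT) * N(-d2) - S_0' * N(-d1) = 1.0400 * 0.95408740 * 0.70686086 - 0.89093755 * 0.61188568 = 0.1562

Answer: Price = 0.1562


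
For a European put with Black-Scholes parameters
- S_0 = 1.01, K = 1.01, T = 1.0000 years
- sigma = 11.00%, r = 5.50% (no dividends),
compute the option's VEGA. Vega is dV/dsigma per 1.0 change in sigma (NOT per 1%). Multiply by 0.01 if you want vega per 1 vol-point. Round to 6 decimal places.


Answer: Vega = 0.345418

Derivation:
d1 = 0.5550000000; d2 = 0.4450000000
phi(d1) = 0.3419977800; exp(-qT) = 1.0000000000; exp(-rT) = 0.9464851480
Vega = S * exp(-qT) * phi(d1) * sqrt(T) = 1.0100 * 1.0000000000 * 0.3419977800 * 1.0000000000 = 0.345418


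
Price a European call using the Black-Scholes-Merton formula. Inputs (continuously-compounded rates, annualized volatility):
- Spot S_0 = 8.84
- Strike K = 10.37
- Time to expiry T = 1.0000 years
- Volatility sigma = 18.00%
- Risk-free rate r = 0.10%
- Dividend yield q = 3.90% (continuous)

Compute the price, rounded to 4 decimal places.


d1 = (ln(S/K) + (r - q + 0.5*sigma^2) * T) / (sigma * sqrt(T)) = -1.00794525
d2 = d1 - sigma * sqrt(T) = -1.18794525
exp(-rT) = 0.99900050; exp(-qT) = 0.96175071
C = S_0 * exp(-qT) * N(d1) - K * exp(-rT) * N(d2)
N(d1) = 0.15674037; N(d2) = 0.11742749
C = 8.8400 * 0.96175071 * 0.15674037 - 10.3700 * 0.99900050 * 0.11742749 = 0.1161

Answer: Price = 0.1161


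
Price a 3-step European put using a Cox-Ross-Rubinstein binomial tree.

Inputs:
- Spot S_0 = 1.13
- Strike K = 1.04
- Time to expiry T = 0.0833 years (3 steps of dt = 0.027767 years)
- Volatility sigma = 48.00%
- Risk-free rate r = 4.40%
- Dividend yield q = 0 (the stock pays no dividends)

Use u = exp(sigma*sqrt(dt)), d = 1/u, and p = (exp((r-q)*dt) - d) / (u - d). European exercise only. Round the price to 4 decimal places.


Answer: Price = V(0,0) = 0.0202

Derivation:
dt = T/N = 0.027767
u = exp(sigma*sqrt(dt)) = 1.083270; d = 1/u = 0.923131
p = (exp((r-q)*dt) - d) / (u - d) = 0.487649
Discount per step: exp(-r*dt) = 0.998779
Stock lattice S(k, i) with i counting down-moves:
  k=0: S(0,0) = 1.1300
  k=1: S(1,0) = 1.2241; S(1,1) = 1.0431
  k=2: S(2,0) = 1.3260; S(2,1) = 1.1300; S(2,2) = 0.9630
  k=3: S(3,0) = 1.4364; S(3,1) = 1.2241; S(3,2) = 1.0431; S(3,3) = 0.8889
Terminal payoffs V(N, i) = max(K - S_T, 0):
  V(3,0) = 0.000000; V(3,1) = 0.000000; V(3,2) = 0.000000; V(3,3) = 0.151068
Backward induction: V(k, i) = exp(-r*dt) * [p * V(k+1, i) + (1-p) * V(k+1, i+1)].
  V(2,0) = exp(-r*dt) * [p*0.000000 + (1-p)*0.000000] = 0.000000
  V(2,1) = exp(-r*dt) * [p*0.000000 + (1-p)*0.000000] = 0.000000
  V(2,2) = exp(-r*dt) * [p*0.000000 + (1-p)*0.151068] = 0.077305
  V(1,0) = exp(-r*dt) * [p*0.000000 + (1-p)*0.000000] = 0.000000
  V(1,1) = exp(-r*dt) * [p*0.000000 + (1-p)*0.077305] = 0.039559
  V(0,0) = exp(-r*dt) * [p*0.000000 + (1-p)*0.039559] = 0.020243


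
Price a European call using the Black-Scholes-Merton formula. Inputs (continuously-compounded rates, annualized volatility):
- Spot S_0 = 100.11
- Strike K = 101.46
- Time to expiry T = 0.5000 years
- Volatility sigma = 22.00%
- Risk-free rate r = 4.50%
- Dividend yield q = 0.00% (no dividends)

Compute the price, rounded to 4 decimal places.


d1 = (ln(S/K) + (r - q + 0.5*sigma^2) * T) / (sigma * sqrt(T)) = 0.13631058
d2 = d1 - sigma * sqrt(T) = -0.01925292
exp(-rT) = 0.97775124; exp(-qT) = 1.00000000
C = S_0 * exp(-qT) * N(d1) - K * exp(-rT) * N(d2)
N(d1) = 0.55421212; N(d2) = 0.49231967
C = 100.1100 * 1.00000000 * 0.55421212 - 101.4600 * 0.97775124 * 0.49231967 = 6.6428

Answer: Price = 6.6428


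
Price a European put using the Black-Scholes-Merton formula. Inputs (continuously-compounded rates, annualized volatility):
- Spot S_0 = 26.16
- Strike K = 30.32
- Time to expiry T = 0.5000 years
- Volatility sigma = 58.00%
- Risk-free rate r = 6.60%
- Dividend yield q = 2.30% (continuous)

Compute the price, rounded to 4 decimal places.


d1 = (ln(S/K) + (r - q + 0.5*sigma^2) * T) / (sigma * sqrt(T)) = -0.10235013
d2 = d1 - sigma * sqrt(T) = -0.51247207
exp(-rT) = 0.96753856; exp(-qT) = 0.98856587
P = K * exp(-rT) * N(-d2) - S_0 * exp(-qT) * N(-d1)
N(-d1) = 0.54076062; N(-d2) = 0.69583967
P = 30.3200 * 0.96753856 * 0.69583967 - 26.1600 * 0.98856587 * 0.54076062 = 6.4284

Answer: Price = 6.4284


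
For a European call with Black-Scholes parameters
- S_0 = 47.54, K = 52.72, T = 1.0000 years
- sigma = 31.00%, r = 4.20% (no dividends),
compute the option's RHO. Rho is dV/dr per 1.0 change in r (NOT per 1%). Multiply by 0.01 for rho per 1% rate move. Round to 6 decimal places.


Answer: Rho = 18.299265

Derivation:
d1 = -0.0431400912; d2 = -0.3531400912
phi(d1) = 0.3985712238; exp(-qT) = 1.0000000000; exp(-rT) = 0.9588697806
N(d2) = 0.3619917091
Rho = K*T*exp(-rT)*N(d2) = 52.7200 * 1.0000 * 0.9588697806 * 0.3619917091 = 18.299265


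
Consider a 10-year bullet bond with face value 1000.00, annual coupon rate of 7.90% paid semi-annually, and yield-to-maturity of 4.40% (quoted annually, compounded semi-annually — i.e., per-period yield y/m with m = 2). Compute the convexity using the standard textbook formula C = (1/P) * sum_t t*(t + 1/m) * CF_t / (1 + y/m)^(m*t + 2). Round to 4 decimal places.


Answer: Convexity = 67.1760

Derivation:
Coupon per period c = face * coupon_rate / m = 39.500000
Periods per year m = 2; per-period yield y/m = 0.022000
Number of cashflows N = 20
Cashflows (t years, CF_t, discount factor 1/(1+y/m)^(m*t), PV):
  t = 0.5000: CF_t = 39.500000, DF = 0.978474, PV = 38.649706
  t = 1.0000: CF_t = 39.500000, DF = 0.957411, PV = 37.817717
  t = 1.5000: CF_t = 39.500000, DF = 0.936801, PV = 37.003637
  t = 2.0000: CF_t = 39.500000, DF = 0.916635, PV = 36.207081
  t = 2.5000: CF_t = 39.500000, DF = 0.896903, PV = 35.427672
  t = 3.0000: CF_t = 39.500000, DF = 0.877596, PV = 34.665041
  t = 3.5000: CF_t = 39.500000, DF = 0.858704, PV = 33.918827
  t = 4.0000: CF_t = 39.500000, DF = 0.840220, PV = 33.188676
  t = 4.5000: CF_t = 39.500000, DF = 0.822133, PV = 32.474243
  t = 5.0000: CF_t = 39.500000, DF = 0.804435, PV = 31.775189
  t = 5.5000: CF_t = 39.500000, DF = 0.787119, PV = 31.091183
  t = 6.0000: CF_t = 39.500000, DF = 0.770175, PV = 30.421901
  t = 6.5000: CF_t = 39.500000, DF = 0.753596, PV = 29.767026
  t = 7.0000: CF_t = 39.500000, DF = 0.737373, PV = 29.126249
  t = 7.5000: CF_t = 39.500000, DF = 0.721500, PV = 28.499265
  t = 8.0000: CF_t = 39.500000, DF = 0.705969, PV = 27.885778
  t = 8.5000: CF_t = 39.500000, DF = 0.690772, PV = 27.285497
  t = 9.0000: CF_t = 39.500000, DF = 0.675902, PV = 26.698138
  t = 9.5000: CF_t = 39.500000, DF = 0.661352, PV = 26.123423
  t = 10.0000: CF_t = 1039.500000, DF = 0.647116, PV = 672.676999
Price P = sum_t PV_t = 1280.703246
Convexity numerator sum_t t*(t + 1/m) * CF_t / (1+y/m)^(m*t + 2):
  t = 0.5000: term = 18.501818
  t = 1.0000: term = 54.310621
  t = 1.5000: term = 106.283016
  t = 2.0000: term = 173.325206
  t = 2.5000: term = 254.391203
  t = 3.0000: term = 348.481099
  t = 3.5000: term = 454.639399
  t = 4.0000: term = 571.953396
  t = 4.5000: term = 699.551609
  t = 5.0000: term = 836.602272
  t = 5.5000: term = 982.311866
  t = 6.0000: term = 1135.923702
  t = 6.5000: term = 1296.716555
  t = 7.0000: term = 1464.003336
  t = 7.5000: term = 1637.129813
  t = 8.0000: term = 1815.473374
  t = 8.5000: term = 1998.441826
  t = 9.0000: term = 2185.472240
  t = 9.5000: term = 2376.029832
  t = 10.0000: term = 67622.945727
Convexity = (1/P) * sum = 86032.487911 / 1280.703246 = 67.175974


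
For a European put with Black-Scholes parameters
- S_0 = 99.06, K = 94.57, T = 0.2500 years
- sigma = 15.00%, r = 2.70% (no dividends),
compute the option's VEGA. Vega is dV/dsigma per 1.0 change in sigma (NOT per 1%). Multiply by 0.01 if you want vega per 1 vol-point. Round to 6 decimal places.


Answer: Vega = 14.960339

Derivation:
d1 = 0.7459723484; d2 = 0.6709723484
phi(d1) = 0.3020460150; exp(-qT) = 1.0000000000; exp(-rT) = 0.9932727301
Vega = S * exp(-qT) * phi(d1) * sqrt(T) = 99.0600 * 1.0000000000 * 0.3020460150 * 0.5000000000 = 14.960339


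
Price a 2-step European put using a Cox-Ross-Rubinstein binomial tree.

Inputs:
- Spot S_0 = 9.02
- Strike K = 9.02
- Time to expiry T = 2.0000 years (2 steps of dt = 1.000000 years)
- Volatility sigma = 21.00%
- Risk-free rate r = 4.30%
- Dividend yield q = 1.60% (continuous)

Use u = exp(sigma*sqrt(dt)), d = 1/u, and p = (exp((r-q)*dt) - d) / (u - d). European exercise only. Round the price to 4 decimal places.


dt = T/N = 1.000000
u = exp(sigma*sqrt(dt)) = 1.233678; d = 1/u = 0.810584
p = (exp((r-q)*dt) - d) / (u - d) = 0.512377
Discount per step: exp(-r*dt) = 0.957911
Stock lattice S(k, i) with i counting down-moves:
  k=0: S(0,0) = 9.0200
  k=1: S(1,0) = 11.1278; S(1,1) = 7.3115
  k=2: S(2,0) = 13.7281; S(2,1) = 9.0200; S(2,2) = 5.9266
Terminal payoffs V(N, i) = max(K - S_T, 0):
  V(2,0) = 0.000000; V(2,1) = 0.000000; V(2,2) = 3.093438
Backward induction: V(k, i) = exp(-r*dt) * [p * V(k+1, i) + (1-p) * V(k+1, i+1)].
  V(1,0) = exp(-r*dt) * [p*0.000000 + (1-p)*0.000000] = 0.000000
  V(1,1) = exp(-r*dt) * [p*0.000000 + (1-p)*3.093438] = 1.444943
  V(0,0) = exp(-r*dt) * [p*0.000000 + (1-p)*1.444943] = 0.674932

Answer: Price = V(0,0) = 0.6749


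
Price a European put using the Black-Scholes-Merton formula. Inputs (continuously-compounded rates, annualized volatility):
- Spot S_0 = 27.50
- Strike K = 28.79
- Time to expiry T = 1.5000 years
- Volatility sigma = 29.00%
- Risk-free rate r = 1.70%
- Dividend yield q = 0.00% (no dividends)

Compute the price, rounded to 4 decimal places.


Answer: Price = 4.2050

Derivation:
d1 = (ln(S/K) + (r - q + 0.5*sigma^2) * T) / (sigma * sqrt(T)) = 0.12031471
d2 = d1 - sigma * sqrt(T) = -0.23486130
exp(-rT) = 0.97482238; exp(-qT) = 1.00000000
P = K * exp(-rT) * N(-d2) - S_0 * exp(-qT) * N(-d1)
N(-d1) = 0.45211692; N(-d2) = 0.59284181
P = 28.7900 * 0.97482238 * 0.59284181 - 27.5000 * 1.00000000 * 0.45211692 = 4.2050


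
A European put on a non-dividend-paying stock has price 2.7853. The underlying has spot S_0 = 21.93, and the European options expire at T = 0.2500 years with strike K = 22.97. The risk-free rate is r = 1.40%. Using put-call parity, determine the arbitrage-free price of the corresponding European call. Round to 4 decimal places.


Answer: Call price = 1.8256

Derivation:
Put-call parity: C - P = S_0 * exp(-qT) - K * exp(-rT).
S_0 * exp(-qT) = 21.9300 * 1.00000000 = 21.93000000
K * exp(-rT) = 22.9700 * 0.99650612 = 22.88974553
C = P + S*exp(-qT) - K*exp(-rT)
C = 2.7853 + 21.93000000 - 22.88974553 = 1.8256


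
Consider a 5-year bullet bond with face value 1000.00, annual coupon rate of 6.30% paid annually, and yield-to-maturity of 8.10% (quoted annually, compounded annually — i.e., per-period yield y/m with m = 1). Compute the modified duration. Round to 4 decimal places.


Answer: Modified duration = 4.0865

Derivation:
Coupon per period c = face * coupon_rate / m = 63.000000
Periods per year m = 1; per-period yield y/m = 0.081000
Number of cashflows N = 5
Cashflows (t years, CF_t, discount factor 1/(1+y/m)^(m*t), PV):
  t = 1.0000: CF_t = 63.000000, DF = 0.925069, PV = 58.279371
  t = 2.0000: CF_t = 63.000000, DF = 0.855753, PV = 53.912462
  t = 3.0000: CF_t = 63.000000, DF = 0.791631, PV = 49.872767
  t = 4.0000: CF_t = 63.000000, DF = 0.732314, PV = 46.135770
  t = 5.0000: CF_t = 1063.000000, DF = 0.677441, PV = 720.119871
Price P = sum_t PV_t = 928.320241
First compute Macaulay numerator sum_t t * PV_t:
  t * PV_t at t = 1.0000: 58.279371
  t * PV_t at t = 2.0000: 107.824923
  t * PV_t at t = 3.0000: 149.618302
  t * PV_t at t = 4.0000: 184.543080
  t * PV_t at t = 5.0000: 3600.599353
Macaulay duration D = 4100.865029 / 928.320241 = 4.417511
Modified duration = D / (1 + y/m) = 4.417511 / (1 + 0.081000) = 4.086504


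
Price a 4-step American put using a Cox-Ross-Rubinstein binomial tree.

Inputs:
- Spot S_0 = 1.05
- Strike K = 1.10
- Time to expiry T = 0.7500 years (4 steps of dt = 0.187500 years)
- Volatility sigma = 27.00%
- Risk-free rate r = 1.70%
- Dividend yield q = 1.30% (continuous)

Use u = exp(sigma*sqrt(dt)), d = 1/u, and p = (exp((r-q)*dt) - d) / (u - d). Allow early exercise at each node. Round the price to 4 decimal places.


dt = T/N = 0.187500
u = exp(sigma*sqrt(dt)) = 1.124022; d = 1/u = 0.889662
p = (exp((r-q)*dt) - d) / (u - d) = 0.474006
Discount per step: exp(-r*dt) = 0.996818
Stock lattice S(k, i) with i counting down-moves:
  k=0: S(0,0) = 1.0500
  k=1: S(1,0) = 1.1802; S(1,1) = 0.9341
  k=2: S(2,0) = 1.3266; S(2,1) = 1.0500; S(2,2) = 0.8311
  k=3: S(3,0) = 1.4911; S(3,1) = 1.1802; S(3,2) = 0.9341; S(3,3) = 0.7394
  k=4: S(4,0) = 1.6761; S(4,1) = 1.3266; S(4,2) = 1.0500; S(4,3) = 0.8311; S(4,4) = 0.6578
Terminal payoffs V(N, i) = max(K - S_T, 0):
  V(4,0) = 0.000000; V(4,1) = 0.000000; V(4,2) = 0.050000; V(4,3) = 0.268926; V(4,4) = 0.442206
Backward induction: V(k, i) = exp(-r*dt) * [p * V(k+1, i) + (1-p) * V(k+1, i+1)]; then take max(V_cont, immediate exercise) for American.
  V(3,0) = exp(-r*dt) * [p*0.000000 + (1-p)*0.000000] = 0.000000; exercise = 0.000000; V(3,0) = max -> 0.000000
  V(3,1) = exp(-r*dt) * [p*0.000000 + (1-p)*0.050000] = 0.026216; exercise = 0.000000; V(3,1) = max -> 0.026216
  V(3,2) = exp(-r*dt) * [p*0.050000 + (1-p)*0.268926] = 0.164628; exercise = 0.165855; V(3,2) = max -> 0.165855
  V(3,3) = exp(-r*dt) * [p*0.268926 + (1-p)*0.442206] = 0.358924; exercise = 0.360625; V(3,3) = max -> 0.360625
  V(2,0) = exp(-r*dt) * [p*0.000000 + (1-p)*0.026216] = 0.013746; exercise = 0.000000; V(2,0) = max -> 0.013746
  V(2,1) = exp(-r*dt) * [p*0.026216 + (1-p)*0.165855] = 0.099348; exercise = 0.050000; V(2,1) = max -> 0.099348
  V(2,2) = exp(-r*dt) * [p*0.165855 + (1-p)*0.360625] = 0.267449; exercise = 0.268926; V(2,2) = max -> 0.268926
  V(1,0) = exp(-r*dt) * [p*0.013746 + (1-p)*0.099348] = 0.058585; exercise = 0.000000; V(1,0) = max -> 0.058585
  V(1,1) = exp(-r*dt) * [p*0.099348 + (1-p)*0.268926] = 0.187945; exercise = 0.165855; V(1,1) = max -> 0.187945
  V(0,0) = exp(-r*dt) * [p*0.058585 + (1-p)*0.187945] = 0.126224; exercise = 0.050000; V(0,0) = max -> 0.126224

Answer: Price = V(0,0) = 0.1262
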